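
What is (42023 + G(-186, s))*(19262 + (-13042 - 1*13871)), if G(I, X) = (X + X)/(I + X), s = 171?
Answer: -1606717651/5 ≈ -3.2134e+8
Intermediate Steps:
G(I, X) = 2*X/(I + X) (G(I, X) = (2*X)/(I + X) = 2*X/(I + X))
(42023 + G(-186, s))*(19262 + (-13042 - 1*13871)) = (42023 + 2*171/(-186 + 171))*(19262 + (-13042 - 1*13871)) = (42023 + 2*171/(-15))*(19262 + (-13042 - 13871)) = (42023 + 2*171*(-1/15))*(19262 - 26913) = (42023 - 114/5)*(-7651) = (210001/5)*(-7651) = -1606717651/5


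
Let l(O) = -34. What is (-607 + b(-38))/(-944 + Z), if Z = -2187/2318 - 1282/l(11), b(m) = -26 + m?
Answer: 2403766/3250055 ≈ 0.73961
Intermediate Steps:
Z = 1448659/39406 (Z = -2187/2318 - 1282/(-34) = -2187*1/2318 - 1282*(-1/34) = -2187/2318 + 641/17 = 1448659/39406 ≈ 36.762)
(-607 + b(-38))/(-944 + Z) = (-607 + (-26 - 38))/(-944 + 1448659/39406) = (-607 - 64)/(-35750605/39406) = -671*(-39406/35750605) = 2403766/3250055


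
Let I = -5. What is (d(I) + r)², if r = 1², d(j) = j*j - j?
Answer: 961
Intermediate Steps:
d(j) = j² - j
r = 1
(d(I) + r)² = (-5*(-1 - 5) + 1)² = (-5*(-6) + 1)² = (30 + 1)² = 31² = 961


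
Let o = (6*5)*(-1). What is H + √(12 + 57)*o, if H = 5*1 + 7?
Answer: 12 - 30*√69 ≈ -237.20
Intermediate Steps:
o = -30 (o = 30*(-1) = -30)
H = 12 (H = 5 + 7 = 12)
H + √(12 + 57)*o = 12 + √(12 + 57)*(-30) = 12 + √69*(-30) = 12 - 30*√69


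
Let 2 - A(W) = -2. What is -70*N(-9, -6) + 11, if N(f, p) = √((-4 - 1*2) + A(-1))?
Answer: 11 - 70*I*√2 ≈ 11.0 - 98.995*I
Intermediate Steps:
A(W) = 4 (A(W) = 2 - 1*(-2) = 2 + 2 = 4)
N(f, p) = I*√2 (N(f, p) = √((-4 - 1*2) + 4) = √((-4 - 2) + 4) = √(-6 + 4) = √(-2) = I*√2)
-70*N(-9, -6) + 11 = -70*I*√2 + 11 = 11 - 70*I*√2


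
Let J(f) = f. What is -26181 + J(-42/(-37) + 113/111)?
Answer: -2905852/111 ≈ -26179.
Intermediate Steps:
-26181 + J(-42/(-37) + 113/111) = -26181 + (-42/(-37) + 113/111) = -26181 + (-42*(-1/37) + 113*(1/111)) = -26181 + (42/37 + 113/111) = -26181 + 239/111 = -2905852/111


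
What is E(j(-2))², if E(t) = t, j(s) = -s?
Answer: 4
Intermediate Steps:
E(j(-2))² = (-1*(-2))² = 2² = 4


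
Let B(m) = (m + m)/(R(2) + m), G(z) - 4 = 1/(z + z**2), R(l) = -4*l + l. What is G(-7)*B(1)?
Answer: -169/105 ≈ -1.6095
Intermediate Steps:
R(l) = -3*l
G(z) = 4 + 1/(z + z**2)
B(m) = 2*m/(-6 + m) (B(m) = (m + m)/(-3*2 + m) = (2*m)/(-6 + m) = 2*m/(-6 + m))
G(-7)*B(1) = ((1 + 4*(-7) + 4*(-7)**2)/((-7)*(1 - 7)))*(2*1/(-6 + 1)) = (-1/7*(1 - 28 + 4*49)/(-6))*(2*1/(-5)) = (-1/7*(-1/6)*(1 - 28 + 196))*(2*1*(-1/5)) = -1/7*(-1/6)*169*(-2/5) = (169/42)*(-2/5) = -169/105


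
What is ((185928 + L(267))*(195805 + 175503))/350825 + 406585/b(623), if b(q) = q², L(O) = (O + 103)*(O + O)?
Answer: 55269552511126481/136165356425 ≈ 4.0590e+5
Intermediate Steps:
L(O) = 2*O*(103 + O) (L(O) = (103 + O)*(2*O) = 2*O*(103 + O))
((185928 + L(267))*(195805 + 175503))/350825 + 406585/b(623) = ((185928 + 2*267*(103 + 267))*(195805 + 175503))/350825 + 406585/(623²) = ((185928 + 2*267*370)*371308)*(1/350825) + 406585/388129 = ((185928 + 197580)*371308)*(1/350825) + 406585*(1/388129) = (383508*371308)*(1/350825) + 406585/388129 = 142399588464*(1/350825) + 406585/388129 = 142399588464/350825 + 406585/388129 = 55269552511126481/136165356425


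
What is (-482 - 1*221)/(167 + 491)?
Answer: -703/658 ≈ -1.0684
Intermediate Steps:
(-482 - 1*221)/(167 + 491) = (-482 - 221)/658 = -703*1/658 = -703/658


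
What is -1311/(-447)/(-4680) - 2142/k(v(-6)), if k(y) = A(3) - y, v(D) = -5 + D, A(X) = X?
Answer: -106690397/697320 ≈ -153.00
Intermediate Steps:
k(y) = 3 - y
-1311/(-447)/(-4680) - 2142/k(v(-6)) = -1311/(-447)/(-4680) - 2142/(3 - (-5 - 6)) = -1311*(-1/447)*(-1/4680) - 2142/(3 - 1*(-11)) = (437/149)*(-1/4680) - 2142/(3 + 11) = -437/697320 - 2142/14 = -437/697320 - 2142*1/14 = -437/697320 - 153 = -106690397/697320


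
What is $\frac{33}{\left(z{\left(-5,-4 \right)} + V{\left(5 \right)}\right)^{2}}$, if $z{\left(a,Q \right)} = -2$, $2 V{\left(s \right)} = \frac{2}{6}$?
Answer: $\frac{108}{11} \approx 9.8182$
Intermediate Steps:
$V{\left(s \right)} = \frac{1}{6}$ ($V{\left(s \right)} = \frac{2 \cdot \frac{1}{6}}{2} = \frac{1}{2} \cdot \frac{1}{3} = \frac{1}{6}$)
$\frac{33}{\left(z{\left(-5,-4 \right)} + V{\left(5 \right)}\right)^{2}} = \frac{33}{\left(-2 + \frac{1}{6}\right)^{2}} = \frac{33}{\left(- \frac{11}{6}\right)^{2}} = \frac{33}{\frac{121}{36}} = 33 \cdot \frac{36}{121} = \frac{108}{11}$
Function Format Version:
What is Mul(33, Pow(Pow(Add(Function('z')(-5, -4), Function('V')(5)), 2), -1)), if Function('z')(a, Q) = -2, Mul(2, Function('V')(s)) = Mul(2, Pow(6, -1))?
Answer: Rational(108, 11) ≈ 9.8182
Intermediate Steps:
Function('V')(s) = Rational(1, 6) (Function('V')(s) = Mul(Rational(1, 2), Mul(2, Pow(6, -1))) = Mul(Rational(1, 2), Mul(2, Rational(1, 6))) = Mul(Rational(1, 2), Rational(1, 3)) = Rational(1, 6))
Mul(33, Pow(Pow(Add(Function('z')(-5, -4), Function('V')(5)), 2), -1)) = Mul(33, Pow(Pow(Add(-2, Rational(1, 6)), 2), -1)) = Mul(33, Pow(Pow(Rational(-11, 6), 2), -1)) = Mul(33, Pow(Rational(121, 36), -1)) = Mul(33, Rational(36, 121)) = Rational(108, 11)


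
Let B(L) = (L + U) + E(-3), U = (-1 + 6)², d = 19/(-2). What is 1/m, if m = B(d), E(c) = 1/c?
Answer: 6/91 ≈ 0.065934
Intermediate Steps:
d = -19/2 (d = 19*(-½) = -19/2 ≈ -9.5000)
U = 25 (U = 5² = 25)
B(L) = 74/3 + L (B(L) = (L + 25) + 1/(-3) = (25 + L) - ⅓ = 74/3 + L)
m = 91/6 (m = 74/3 - 19/2 = 91/6 ≈ 15.167)
1/m = 1/(91/6) = 6/91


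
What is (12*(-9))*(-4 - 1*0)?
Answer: 432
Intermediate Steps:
(12*(-9))*(-4 - 1*0) = -108*(-4 + 0) = -108*(-4) = 432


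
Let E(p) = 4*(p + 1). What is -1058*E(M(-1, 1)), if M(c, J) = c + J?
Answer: -4232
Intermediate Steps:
M(c, J) = J + c
E(p) = 4 + 4*p (E(p) = 4*(1 + p) = 4 + 4*p)
-1058*E(M(-1, 1)) = -1058*(4 + 4*(1 - 1)) = -1058*(4 + 4*0) = -1058*(4 + 0) = -1058*4 = -4232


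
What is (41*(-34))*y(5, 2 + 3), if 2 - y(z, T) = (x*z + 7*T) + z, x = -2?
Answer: 39032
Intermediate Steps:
y(z, T) = 2 + z - 7*T (y(z, T) = 2 - ((-2*z + 7*T) + z) = 2 - (-z + 7*T) = 2 + (z - 7*T) = 2 + z - 7*T)
(41*(-34))*y(5, 2 + 3) = (41*(-34))*(2 + 5 - 7*(2 + 3)) = -1394*(2 + 5 - 7*5) = -1394*(2 + 5 - 35) = -1394*(-28) = 39032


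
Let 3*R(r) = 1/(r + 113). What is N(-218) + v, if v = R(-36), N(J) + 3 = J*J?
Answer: 10977352/231 ≈ 47521.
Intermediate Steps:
R(r) = 1/(3*(113 + r)) (R(r) = 1/(3*(r + 113)) = 1/(3*(113 + r)))
N(J) = -3 + J² (N(J) = -3 + J*J = -3 + J²)
v = 1/231 (v = 1/(3*(113 - 36)) = (⅓)/77 = (⅓)*(1/77) = 1/231 ≈ 0.0043290)
N(-218) + v = (-3 + (-218)²) + 1/231 = (-3 + 47524) + 1/231 = 47521 + 1/231 = 10977352/231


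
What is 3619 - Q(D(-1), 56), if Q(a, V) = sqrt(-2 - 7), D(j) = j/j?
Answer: 3619 - 3*I ≈ 3619.0 - 3.0*I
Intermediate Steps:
D(j) = 1
Q(a, V) = 3*I (Q(a, V) = sqrt(-9) = 3*I)
3619 - Q(D(-1), 56) = 3619 - 3*I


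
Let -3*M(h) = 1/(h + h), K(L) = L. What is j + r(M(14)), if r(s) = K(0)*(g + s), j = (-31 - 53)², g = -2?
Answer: 7056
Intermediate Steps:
j = 7056 (j = (-84)² = 7056)
M(h) = -1/(6*h) (M(h) = -1/(3*(h + h)) = -1/(2*h)/3 = -1/(6*h))
r(s) = 0 (r(s) = 0*(-2 + s) = 0)
j + r(M(14)) = 7056 + 0 = 7056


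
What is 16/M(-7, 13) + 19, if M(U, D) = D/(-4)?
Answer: 183/13 ≈ 14.077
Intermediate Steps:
M(U, D) = -D/4 (M(U, D) = D*(-1/4) = -D/4)
16/M(-7, 13) + 19 = 16/((-1/4*13)) + 19 = 16/(-13/4) + 19 = 16*(-4/13) + 19 = -64/13 + 19 = 183/13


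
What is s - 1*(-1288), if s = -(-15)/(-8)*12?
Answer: 2531/2 ≈ 1265.5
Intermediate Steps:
s = -45/2 (s = -(-15)*(-1)/8*12 = -15*⅛*12 = -15/8*12 = -45/2 ≈ -22.500)
s - 1*(-1288) = -45/2 - 1*(-1288) = -45/2 + 1288 = 2531/2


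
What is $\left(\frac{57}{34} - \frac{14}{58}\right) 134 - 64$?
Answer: $\frac{63253}{493} \approx 128.3$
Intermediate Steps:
$\left(\frac{57}{34} - \frac{14}{58}\right) 134 - 64 = \left(57 \cdot \frac{1}{34} - \frac{7}{29}\right) 134 - 64 = \left(\frac{57}{34} - \frac{7}{29}\right) 134 - 64 = \frac{1415}{986} \cdot 134 - 64 = \frac{94805}{493} - 64 = \frac{63253}{493}$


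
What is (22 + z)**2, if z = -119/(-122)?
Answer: 7856809/14884 ≈ 527.87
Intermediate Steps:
z = 119/122 (z = -119*(-1/122) = 119/122 ≈ 0.97541)
(22 + z)**2 = (22 + 119/122)**2 = (2803/122)**2 = 7856809/14884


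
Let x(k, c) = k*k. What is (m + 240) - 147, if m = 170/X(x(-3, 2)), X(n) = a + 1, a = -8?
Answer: 481/7 ≈ 68.714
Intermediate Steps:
x(k, c) = k²
X(n) = -7 (X(n) = -8 + 1 = -7)
m = -170/7 (m = 170/(-7) = 170*(-⅐) = -170/7 ≈ -24.286)
(m + 240) - 147 = (-170/7 + 240) - 147 = 1510/7 - 147 = 481/7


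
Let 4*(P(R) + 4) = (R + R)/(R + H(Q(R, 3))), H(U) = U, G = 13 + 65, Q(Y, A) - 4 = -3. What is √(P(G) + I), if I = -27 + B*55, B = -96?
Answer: I*√33142870/79 ≈ 72.873*I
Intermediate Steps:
Q(Y, A) = 1 (Q(Y, A) = 4 - 3 = 1)
I = -5307 (I = -27 - 96*55 = -27 - 5280 = -5307)
G = 78
P(R) = -4 + R/(2*(1 + R)) (P(R) = -4 + ((R + R)/(R + 1))/4 = -4 + ((2*R)/(1 + R))/4 = -4 + (2*R/(1 + R))/4 = -4 + R/(2*(1 + R)))
√(P(G) + I) = √((-8 - 7*78)/(2*(1 + 78)) - 5307) = √((½)*(-8 - 546)/79 - 5307) = √((½)*(1/79)*(-554) - 5307) = √(-277/79 - 5307) = √(-419530/79) = I*√33142870/79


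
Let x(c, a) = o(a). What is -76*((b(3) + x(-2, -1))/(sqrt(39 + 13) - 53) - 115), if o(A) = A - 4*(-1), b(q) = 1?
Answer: 24112292/2757 + 608*sqrt(13)/2757 ≈ 8746.6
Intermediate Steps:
o(A) = 4 + A (o(A) = A + 4 = 4 + A)
x(c, a) = 4 + a
-76*((b(3) + x(-2, -1))/(sqrt(39 + 13) - 53) - 115) = -76*((1 + (4 - 1))/(sqrt(39 + 13) - 53) - 115) = -76*((1 + 3)/(sqrt(52) - 53) - 115) = -76*(4/(2*sqrt(13) - 53) - 115) = -76*(4/(-53 + 2*sqrt(13)) - 115) = -76*(-115 + 4/(-53 + 2*sqrt(13))) = 8740 - 304/(-53 + 2*sqrt(13))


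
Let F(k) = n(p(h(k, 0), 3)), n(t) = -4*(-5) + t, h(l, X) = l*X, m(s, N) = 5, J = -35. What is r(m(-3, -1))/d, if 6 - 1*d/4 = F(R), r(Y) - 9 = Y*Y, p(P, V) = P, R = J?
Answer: -17/28 ≈ -0.60714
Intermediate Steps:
R = -35
h(l, X) = X*l
r(Y) = 9 + Y**2 (r(Y) = 9 + Y*Y = 9 + Y**2)
n(t) = 20 + t
F(k) = 20 (F(k) = 20 + 0*k = 20 + 0 = 20)
d = -56 (d = 24 - 4*20 = 24 - 80 = -56)
r(m(-3, -1))/d = (9 + 5**2)/(-56) = (9 + 25)*(-1/56) = 34*(-1/56) = -17/28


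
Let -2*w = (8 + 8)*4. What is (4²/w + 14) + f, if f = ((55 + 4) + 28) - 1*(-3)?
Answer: 207/2 ≈ 103.50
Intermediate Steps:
f = 90 (f = (59 + 28) + 3 = 87 + 3 = 90)
w = -32 (w = -(8 + 8)*4/2 = -8*4 = -½*64 = -32)
(4²/w + 14) + f = (4²/(-32) + 14) + 90 = (16*(-1/32) + 14) + 90 = (-½ + 14) + 90 = 27/2 + 90 = 207/2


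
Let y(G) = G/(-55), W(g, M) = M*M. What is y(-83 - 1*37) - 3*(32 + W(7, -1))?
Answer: -1065/11 ≈ -96.818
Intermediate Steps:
W(g, M) = M²
y(G) = -G/55 (y(G) = G*(-1/55) = -G/55)
y(-83 - 1*37) - 3*(32 + W(7, -1)) = -(-83 - 1*37)/55 - 3*(32 + (-1)²) = -(-83 - 37)/55 - 3*(32 + 1) = -1/55*(-120) - 3*33 = 24/11 - 99 = -1065/11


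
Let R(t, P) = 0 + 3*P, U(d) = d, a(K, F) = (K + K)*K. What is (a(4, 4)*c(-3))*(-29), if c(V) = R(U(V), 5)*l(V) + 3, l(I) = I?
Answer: 38976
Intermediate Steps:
a(K, F) = 2*K**2 (a(K, F) = (2*K)*K = 2*K**2)
R(t, P) = 3*P
c(V) = 3 + 15*V (c(V) = (3*5)*V + 3 = 15*V + 3 = 3 + 15*V)
(a(4, 4)*c(-3))*(-29) = ((2*4**2)*(3 + 15*(-3)))*(-29) = ((2*16)*(3 - 45))*(-29) = (32*(-42))*(-29) = -1344*(-29) = 38976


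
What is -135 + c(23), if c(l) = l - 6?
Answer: -118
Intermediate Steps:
c(l) = -6 + l
-135 + c(23) = -135 + (-6 + 23) = -135 + 17 = -118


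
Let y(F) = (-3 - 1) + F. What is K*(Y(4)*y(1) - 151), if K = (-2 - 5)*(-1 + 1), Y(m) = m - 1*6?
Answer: 0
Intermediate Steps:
y(F) = -4 + F
Y(m) = -6 + m (Y(m) = m - 6 = -6 + m)
K = 0 (K = -7*0 = 0)
K*(Y(4)*y(1) - 151) = 0*((-6 + 4)*(-4 + 1) - 151) = 0*(-2*(-3) - 151) = 0*(6 - 151) = 0*(-145) = 0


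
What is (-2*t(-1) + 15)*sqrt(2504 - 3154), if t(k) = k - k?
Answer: 75*I*sqrt(26) ≈ 382.43*I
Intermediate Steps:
t(k) = 0
(-2*t(-1) + 15)*sqrt(2504 - 3154) = (-2*0 + 15)*sqrt(2504 - 3154) = (0 + 15)*sqrt(-650) = 15*(5*I*sqrt(26)) = 75*I*sqrt(26)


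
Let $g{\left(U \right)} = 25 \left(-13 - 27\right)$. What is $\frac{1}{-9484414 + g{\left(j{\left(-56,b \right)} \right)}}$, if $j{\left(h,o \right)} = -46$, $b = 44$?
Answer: $- \frac{1}{9485414} \approx -1.0542 \cdot 10^{-7}$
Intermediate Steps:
$g{\left(U \right)} = -1000$ ($g{\left(U \right)} = 25 \left(-40\right) = -1000$)
$\frac{1}{-9484414 + g{\left(j{\left(-56,b \right)} \right)}} = \frac{1}{-9484414 - 1000} = \frac{1}{-9485414} = - \frac{1}{9485414}$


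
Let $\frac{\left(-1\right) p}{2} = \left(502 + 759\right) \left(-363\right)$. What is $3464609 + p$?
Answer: $4380095$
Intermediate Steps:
$p = 915486$ ($p = - 2 \left(502 + 759\right) \left(-363\right) = - 2 \cdot 1261 \left(-363\right) = \left(-2\right) \left(-457743\right) = 915486$)
$3464609 + p = 3464609 + 915486 = 4380095$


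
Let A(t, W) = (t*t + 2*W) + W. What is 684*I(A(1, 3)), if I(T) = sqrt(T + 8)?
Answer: 2052*sqrt(2) ≈ 2902.0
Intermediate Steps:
A(t, W) = t**2 + 3*W (A(t, W) = (t**2 + 2*W) + W = t**2 + 3*W)
I(T) = sqrt(8 + T)
684*I(A(1, 3)) = 684*sqrt(8 + (1**2 + 3*3)) = 684*sqrt(8 + (1 + 9)) = 684*sqrt(8 + 10) = 684*sqrt(18) = 684*(3*sqrt(2)) = 2052*sqrt(2)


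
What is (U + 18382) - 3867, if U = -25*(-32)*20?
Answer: 30515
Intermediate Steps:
U = 16000 (U = 800*20 = 16000)
(U + 18382) - 3867 = (16000 + 18382) - 3867 = 34382 - 3867 = 30515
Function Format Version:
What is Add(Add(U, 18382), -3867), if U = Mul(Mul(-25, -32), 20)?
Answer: 30515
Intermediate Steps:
U = 16000 (U = Mul(800, 20) = 16000)
Add(Add(U, 18382), -3867) = Add(Add(16000, 18382), -3867) = Add(34382, -3867) = 30515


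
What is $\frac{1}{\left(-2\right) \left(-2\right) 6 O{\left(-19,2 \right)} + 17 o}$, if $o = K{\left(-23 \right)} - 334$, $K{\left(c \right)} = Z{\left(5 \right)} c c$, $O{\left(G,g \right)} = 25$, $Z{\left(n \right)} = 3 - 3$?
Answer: $- \frac{1}{5078} \approx -0.00019693$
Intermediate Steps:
$Z{\left(n \right)} = 0$ ($Z{\left(n \right)} = 3 - 3 = 0$)
$K{\left(c \right)} = 0$ ($K{\left(c \right)} = 0 c c = 0 c = 0$)
$o = -334$ ($o = 0 - 334 = -334$)
$\frac{1}{\left(-2\right) \left(-2\right) 6 O{\left(-19,2 \right)} + 17 o} = \frac{1}{\left(-2\right) \left(-2\right) 6 \cdot 25 + 17 \left(-334\right)} = \frac{1}{4 \cdot 6 \cdot 25 - 5678} = \frac{1}{24 \cdot 25 - 5678} = \frac{1}{600 - 5678} = \frac{1}{-5078} = - \frac{1}{5078}$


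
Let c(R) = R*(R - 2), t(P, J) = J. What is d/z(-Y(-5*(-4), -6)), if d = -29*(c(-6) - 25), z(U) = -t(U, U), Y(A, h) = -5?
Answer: 667/5 ≈ 133.40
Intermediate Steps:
c(R) = R*(-2 + R)
z(U) = -U
d = -667 (d = -29*(-6*(-2 - 6) - 25) = -29*(-6*(-8) - 25) = -29*(48 - 25) = -29*23 = -667)
d/z(-Y(-5*(-4), -6)) = -667/((-(-1)*(-5))) = -667/((-1*5)) = -667/(-5) = -667*(-1/5) = 667/5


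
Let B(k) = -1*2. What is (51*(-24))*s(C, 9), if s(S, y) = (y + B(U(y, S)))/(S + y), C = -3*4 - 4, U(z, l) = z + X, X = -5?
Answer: 1224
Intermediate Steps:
U(z, l) = -5 + z (U(z, l) = z - 5 = -5 + z)
C = -16 (C = -12 - 4 = -16)
B(k) = -2
s(S, y) = (-2 + y)/(S + y) (s(S, y) = (y - 2)/(S + y) = (-2 + y)/(S + y))
(51*(-24))*s(C, 9) = (51*(-24))*((-2 + 9)/(-16 + 9)) = -1224*7/(-7) = -(-1224)*7/7 = -1224*(-1) = 1224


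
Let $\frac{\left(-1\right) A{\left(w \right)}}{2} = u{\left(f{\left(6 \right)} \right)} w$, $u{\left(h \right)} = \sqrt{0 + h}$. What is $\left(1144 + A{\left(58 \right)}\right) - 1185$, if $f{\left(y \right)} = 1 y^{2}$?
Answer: $-737$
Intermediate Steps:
$f{\left(y \right)} = y^{2}$
$u{\left(h \right)} = \sqrt{h}$
$A{\left(w \right)} = - 12 w$ ($A{\left(w \right)} = - 2 \sqrt{6^{2}} w = - 2 \sqrt{36} w = - 2 \cdot 6 w = - 12 w$)
$\left(1144 + A{\left(58 \right)}\right) - 1185 = \left(1144 - 696\right) - 1185 = 448 - 1185 = -737$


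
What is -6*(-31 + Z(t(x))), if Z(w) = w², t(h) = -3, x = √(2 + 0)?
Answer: 132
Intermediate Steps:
x = √2 ≈ 1.4142
-6*(-31 + Z(t(x))) = -6*(-31 + (-3)²) = -6*(-31 + 9) = -6*(-22) = 132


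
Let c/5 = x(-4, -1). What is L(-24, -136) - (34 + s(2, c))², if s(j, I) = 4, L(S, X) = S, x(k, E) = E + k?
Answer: -1468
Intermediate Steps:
c = -25 (c = 5*(-1 - 4) = 5*(-5) = -25)
L(-24, -136) - (34 + s(2, c))² = -24 - (34 + 4)² = -24 - 1*38² = -24 - 1*1444 = -24 - 1444 = -1468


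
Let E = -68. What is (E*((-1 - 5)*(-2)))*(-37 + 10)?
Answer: 22032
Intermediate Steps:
(E*((-1 - 5)*(-2)))*(-37 + 10) = (-68*(-1 - 5)*(-2))*(-37 + 10) = -(-408)*(-2)*(-27) = -68*12*(-27) = -816*(-27) = 22032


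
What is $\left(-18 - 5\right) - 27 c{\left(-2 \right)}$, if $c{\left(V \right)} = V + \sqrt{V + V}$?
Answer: $31 - 54 i \approx 31.0 - 54.0 i$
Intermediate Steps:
$c{\left(V \right)} = V + \sqrt{2} \sqrt{V}$ ($c{\left(V \right)} = V + \sqrt{2 V} = V + \sqrt{2} \sqrt{V}$)
$\left(-18 - 5\right) - 27 c{\left(-2 \right)} = \left(-18 - 5\right) - 27 \left(-2 + \sqrt{2} \sqrt{-2}\right) = -23 - 27 \left(-2 + \sqrt{2} i \sqrt{2}\right) = -23 - 27 \left(-2 + 2 i\right) = -23 + \left(54 - 54 i\right) = 31 - 54 i$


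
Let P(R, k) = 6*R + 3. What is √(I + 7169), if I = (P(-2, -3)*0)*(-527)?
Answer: √7169 ≈ 84.670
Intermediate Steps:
P(R, k) = 3 + 6*R
I = 0 (I = ((3 + 6*(-2))*0)*(-527) = ((3 - 12)*0)*(-527) = -9*0*(-527) = 0*(-527) = 0)
√(I + 7169) = √(0 + 7169) = √7169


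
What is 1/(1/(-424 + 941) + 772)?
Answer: 517/399125 ≈ 0.0012953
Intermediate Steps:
1/(1/(-424 + 941) + 772) = 1/(1/517 + 772) = 1/(399125/517) = 517/399125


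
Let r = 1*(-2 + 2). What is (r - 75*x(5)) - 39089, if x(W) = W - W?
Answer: -39089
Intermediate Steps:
x(W) = 0
r = 0 (r = 1*0 = 0)
(r - 75*x(5)) - 39089 = (0 - 75*0) - 39089 = (0 + 0) - 39089 = 0 - 39089 = -39089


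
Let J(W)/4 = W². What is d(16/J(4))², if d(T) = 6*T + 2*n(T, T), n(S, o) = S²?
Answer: 169/64 ≈ 2.6406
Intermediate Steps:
J(W) = 4*W²
d(T) = 2*T² + 6*T (d(T) = 6*T + 2*T² = 2*T² + 6*T)
d(16/J(4))² = (2*(16/((4*4²)))*(3 + 16/((4*4²))))² = (2*(16/((4*16)))*(3 + 16/((4*16))))² = (2*(16/64)*(3 + 16/64))² = (2*(16*(1/64))*(3 + 16*(1/64)))² = (2*(¼)*(3 + ¼))² = (2*(¼)*(13/4))² = (13/8)² = 169/64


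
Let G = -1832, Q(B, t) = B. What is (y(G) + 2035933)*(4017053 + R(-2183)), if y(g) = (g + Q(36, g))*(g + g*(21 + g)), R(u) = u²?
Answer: -52285602509795754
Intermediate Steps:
y(g) = (36 + g)*(g + g*(21 + g)) (y(g) = (g + 36)*(g + g*(21 + g)) = (36 + g)*(g + g*(21 + g)))
(y(G) + 2035933)*(4017053 + R(-2183)) = (-1832*(792 + (-1832)² + 58*(-1832)) + 2035933)*(4017053 + (-2183)²) = (-1832*(792 + 3356224 - 106256) + 2035933)*(4017053 + 4765489) = (-1832*3250760 + 2035933)*8782542 = (-5955392320 + 2035933)*8782542 = -5953356387*8782542 = -52285602509795754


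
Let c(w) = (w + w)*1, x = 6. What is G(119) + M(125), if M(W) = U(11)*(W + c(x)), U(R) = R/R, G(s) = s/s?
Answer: 138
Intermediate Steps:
G(s) = 1
c(w) = 2*w (c(w) = (2*w)*1 = 2*w)
U(R) = 1
M(W) = 12 + W (M(W) = 1*(W + 2*6) = 1*(W + 12) = 1*(12 + W) = 12 + W)
G(119) + M(125) = 1 + (12 + 125) = 1 + 137 = 138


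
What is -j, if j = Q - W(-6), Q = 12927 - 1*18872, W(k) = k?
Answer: 5939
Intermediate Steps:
Q = -5945 (Q = 12927 - 18872 = -5945)
j = -5939 (j = -5945 - 1*(-6) = -5945 + 6 = -5939)
-j = -1*(-5939) = 5939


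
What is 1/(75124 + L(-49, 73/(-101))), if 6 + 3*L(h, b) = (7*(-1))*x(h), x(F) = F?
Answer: 3/225709 ≈ 1.3291e-5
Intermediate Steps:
L(h, b) = -2 - 7*h/3 (L(h, b) = -2 + ((7*(-1))*h)/3 = -2 + (-7*h)/3 = -2 - 7*h/3)
1/(75124 + L(-49, 73/(-101))) = 1/(75124 + (-2 - 7/3*(-49))) = 1/(75124 + (-2 + 343/3)) = 1/(75124 + 337/3) = 1/(225709/3) = 3/225709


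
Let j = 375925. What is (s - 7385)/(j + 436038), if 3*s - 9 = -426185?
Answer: -448331/2435889 ≈ -0.18405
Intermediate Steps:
s = -426176/3 (s = 3 + (1/3)*(-426185) = 3 - 426185/3 = -426176/3 ≈ -1.4206e+5)
(s - 7385)/(j + 436038) = (-426176/3 - 7385)/(375925 + 436038) = -448331/3/811963 = -448331/3*1/811963 = -448331/2435889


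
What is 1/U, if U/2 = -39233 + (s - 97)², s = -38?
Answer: -1/42016 ≈ -2.3800e-5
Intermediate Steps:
U = -42016 (U = 2*(-39233 + (-38 - 97)²) = 2*(-39233 + (-135)²) = 2*(-39233 + 18225) = 2*(-21008) = -42016)
1/U = 1/(-42016) = -1/42016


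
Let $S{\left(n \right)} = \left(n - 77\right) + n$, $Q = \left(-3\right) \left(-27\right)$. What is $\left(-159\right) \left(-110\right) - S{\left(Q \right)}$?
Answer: $17405$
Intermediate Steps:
$Q = 81$
$S{\left(n \right)} = -77 + 2 n$ ($S{\left(n \right)} = \left(-77 + n\right) + n = -77 + 2 n$)
$\left(-159\right) \left(-110\right) - S{\left(Q \right)} = \left(-159\right) \left(-110\right) - \left(-77 + 2 \cdot 81\right) = 17490 - \left(-77 + 162\right) = 17490 - 85 = 17405$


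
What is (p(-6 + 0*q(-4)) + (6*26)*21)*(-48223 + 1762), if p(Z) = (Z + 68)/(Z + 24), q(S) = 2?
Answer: -457098805/3 ≈ -1.5237e+8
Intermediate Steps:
p(Z) = (68 + Z)/(24 + Z)
(p(-6 + 0*q(-4)) + (6*26)*21)*(-48223 + 1762) = ((68 + (-6 + 0*2))/(24 + (-6 + 0*2)) + (6*26)*21)*(-48223 + 1762) = ((68 + (-6 + 0))/(24 + (-6 + 0)) + 156*21)*(-46461) = ((68 - 6)/(24 - 6) + 3276)*(-46461) = (62/18 + 3276)*(-46461) = ((1/18)*62 + 3276)*(-46461) = (31/9 + 3276)*(-46461) = (29515/9)*(-46461) = -457098805/3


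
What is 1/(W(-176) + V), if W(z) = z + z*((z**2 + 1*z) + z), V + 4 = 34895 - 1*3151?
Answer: -1/5358260 ≈ -1.8663e-7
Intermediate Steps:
V = 31740 (V = -4 + (34895 - 1*3151) = -4 + (34895 - 3151) = -4 + 31744 = 31740)
W(z) = z + z*(z**2 + 2*z) (W(z) = z + z*((z**2 + z) + z) = z + z*((z + z**2) + z) = z + z*(z**2 + 2*z))
1/(W(-176) + V) = 1/(-176*(1 + (-176)**2 + 2*(-176)) + 31740) = 1/(-176*(1 + 30976 - 352) + 31740) = 1/(-176*30625 + 31740) = 1/(-5390000 + 31740) = 1/(-5358260) = -1/5358260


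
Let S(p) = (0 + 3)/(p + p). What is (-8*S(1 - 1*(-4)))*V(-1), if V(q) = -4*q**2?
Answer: 48/5 ≈ 9.6000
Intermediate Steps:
S(p) = 3/(2*p) (S(p) = 3/((2*p)) = 3*(1/(2*p)) = 3/(2*p))
(-8*S(1 - 1*(-4)))*V(-1) = (-12/(1 - 1*(-4)))*(-4*(-1)**2) = (-12/(1 + 4))*(-4*1) = -12/5*(-4) = 48/5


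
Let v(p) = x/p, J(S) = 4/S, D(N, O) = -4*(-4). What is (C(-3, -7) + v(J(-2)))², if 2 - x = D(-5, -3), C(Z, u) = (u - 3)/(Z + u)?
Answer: 64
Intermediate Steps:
C(Z, u) = (-3 + u)/(Z + u)
D(N, O) = 16
x = -14 (x = 2 - 1*16 = 2 - 16 = -14)
v(p) = -14/p
(C(-3, -7) + v(J(-2)))² = ((-3 - 7)/(-3 - 7) - 14/(4/(-2)))² = (-10/(-10) - 14/(4*(-½)))² = (-⅒*(-10) - 14/(-2))² = (1 - 14*(-½))² = (1 + 7)² = 8² = 64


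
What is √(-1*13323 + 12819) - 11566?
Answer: -11566 + 6*I*√14 ≈ -11566.0 + 22.45*I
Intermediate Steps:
√(-1*13323 + 12819) - 11566 = √(-13323 + 12819) - 11566 = √(-504) - 11566 = 6*I*√14 - 11566 = -11566 + 6*I*√14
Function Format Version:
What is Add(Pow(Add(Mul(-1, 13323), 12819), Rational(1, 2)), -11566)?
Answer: Add(-11566, Mul(6, I, Pow(14, Rational(1, 2)))) ≈ Add(-11566., Mul(22.450, I))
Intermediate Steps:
Add(Pow(Add(Mul(-1, 13323), 12819), Rational(1, 2)), -11566) = Add(Pow(Add(-13323, 12819), Rational(1, 2)), -11566) = Add(Pow(-504, Rational(1, 2)), -11566) = Add(Mul(6, I, Pow(14, Rational(1, 2))), -11566) = Add(-11566, Mul(6, I, Pow(14, Rational(1, 2))))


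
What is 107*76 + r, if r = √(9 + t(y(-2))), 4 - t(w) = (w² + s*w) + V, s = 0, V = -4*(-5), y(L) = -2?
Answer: 8132 + I*√11 ≈ 8132.0 + 3.3166*I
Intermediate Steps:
V = 20
t(w) = -16 - w² (t(w) = 4 - ((w² + 0*w) + 20) = 4 - ((w² + 0) + 20) = 4 - (w² + 20) = 4 - (20 + w²) = 4 + (-20 - w²) = -16 - w²)
r = I*√11 (r = √(9 + (-16 - 1*(-2)²)) = √(9 + (-16 - 1*4)) = √(9 + (-16 - 4)) = √(9 - 20) = √(-11) = I*√11 ≈ 3.3166*I)
107*76 + r = 107*76 + I*√11 = 8132 + I*√11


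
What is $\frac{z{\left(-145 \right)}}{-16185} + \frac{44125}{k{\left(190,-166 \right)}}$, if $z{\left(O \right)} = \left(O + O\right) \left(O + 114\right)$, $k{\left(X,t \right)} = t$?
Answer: $- \frac{1724471}{6474} \approx -266.37$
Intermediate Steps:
$z{\left(O \right)} = 2 O \left(114 + O\right)$
$\frac{z{\left(-145 \right)}}{-16185} + \frac{44125}{k{\left(190,-166 \right)}} = \frac{2 \left(-145\right) \left(114 - 145\right)}{-16185} + \frac{44125}{-166} = 2 \left(-145\right) \left(-31\right) \left(- \frac{1}{16185}\right) + 44125 \left(- \frac{1}{166}\right) = 8990 \left(- \frac{1}{16185}\right) - \frac{44125}{166} = - \frac{1798}{3237} - \frac{44125}{166} = - \frac{1724471}{6474}$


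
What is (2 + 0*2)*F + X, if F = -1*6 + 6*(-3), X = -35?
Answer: -83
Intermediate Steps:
F = -24 (F = -6 - 18 = -24)
(2 + 0*2)*F + X = (2 + 0*2)*(-24) - 35 = (2 + 0)*(-24) - 35 = 2*(-24) - 35 = -48 - 35 = -83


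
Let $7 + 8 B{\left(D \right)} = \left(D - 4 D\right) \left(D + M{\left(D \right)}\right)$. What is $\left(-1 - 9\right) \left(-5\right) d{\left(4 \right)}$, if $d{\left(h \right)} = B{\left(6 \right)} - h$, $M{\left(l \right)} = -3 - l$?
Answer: $\frac{375}{4} \approx 93.75$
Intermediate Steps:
$B{\left(D \right)} = - \frac{7}{8} + \frac{9 D}{8}$ ($B{\left(D \right)} = - \frac{7}{8} + \frac{\left(D - 4 D\right) \left(D - \left(3 + D\right)\right)}{8} = - \frac{7}{8} + \frac{- 3 D \left(-3\right)}{8} = - \frac{7}{8} + \frac{9 D}{8}$)
$d{\left(h \right)} = \frac{47}{8} - h$ ($d{\left(h \right)} = \left(- \frac{7}{8} + \frac{9}{8} \cdot 6\right) - h = \left(- \frac{7}{8} + \frac{27}{4}\right) - h = \frac{47}{8} - h$)
$\left(-1 - 9\right) \left(-5\right) d{\left(4 \right)} = \left(-1 - 9\right) \left(-5\right) \left(\frac{47}{8} - 4\right) = \left(-10\right) \left(-5\right) \frac{15}{8} = 50 \cdot \frac{15}{8} = \frac{375}{4}$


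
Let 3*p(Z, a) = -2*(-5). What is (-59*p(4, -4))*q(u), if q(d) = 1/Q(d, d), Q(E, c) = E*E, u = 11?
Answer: -590/363 ≈ -1.6253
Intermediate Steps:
p(Z, a) = 10/3 (p(Z, a) = (-2*(-5))/3 = (⅓)*10 = 10/3)
Q(E, c) = E²
q(d) = d⁻² (q(d) = 1/(d²) = d⁻²)
(-59*p(4, -4))*q(u) = -59*10/3/11² = -590/3*1/121 = -590/363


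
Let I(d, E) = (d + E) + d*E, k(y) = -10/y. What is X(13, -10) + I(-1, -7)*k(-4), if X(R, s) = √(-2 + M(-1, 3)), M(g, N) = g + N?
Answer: -5/2 ≈ -2.5000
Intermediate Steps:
M(g, N) = N + g
X(R, s) = 0 (X(R, s) = √(-2 + (3 - 1)) = √(-2 + 2) = √0 = 0)
I(d, E) = E + d + E*d (I(d, E) = (E + d) + E*d = E + d + E*d)
X(13, -10) + I(-1, -7)*k(-4) = 0 + (-7 - 1 - 7*(-1))*(-10/(-4)) = 0 + (-7 - 1 + 7)*(-10*(-¼)) = 0 - 1*5/2 = 0 - 5/2 = -5/2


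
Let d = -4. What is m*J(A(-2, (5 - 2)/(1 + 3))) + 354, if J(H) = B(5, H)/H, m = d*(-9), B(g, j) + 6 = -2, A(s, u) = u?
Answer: -30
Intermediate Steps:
B(g, j) = -8 (B(g, j) = -6 - 2 = -8)
m = 36 (m = -4*(-9) = 36)
J(H) = -8/H
m*J(A(-2, (5 - 2)/(1 + 3))) + 354 = 36*(-8*(1 + 3)/(5 - 2)) + 354 = 36*(-8/(3/4)) + 354 = 36*(-8/(3*(¼))) + 354 = 36*(-8/¾) + 354 = 36*(-8*4/3) + 354 = 36*(-32/3) + 354 = -384 + 354 = -30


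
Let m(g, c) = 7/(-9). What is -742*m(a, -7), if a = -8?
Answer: 5194/9 ≈ 577.11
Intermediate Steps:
m(g, c) = -7/9 (m(g, c) = 7*(-⅑) = -7/9)
-742*m(a, -7) = -742*(-7/9) = 5194/9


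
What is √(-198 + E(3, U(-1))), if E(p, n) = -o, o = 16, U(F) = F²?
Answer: I*√214 ≈ 14.629*I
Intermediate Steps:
E(p, n) = -16 (E(p, n) = -1*16 = -16)
√(-198 + E(3, U(-1))) = √(-198 - 16) = √(-214) = I*√214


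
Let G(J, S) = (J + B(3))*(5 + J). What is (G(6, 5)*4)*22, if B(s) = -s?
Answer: 2904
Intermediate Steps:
G(J, S) = (-3 + J)*(5 + J) (G(J, S) = (J - 1*3)*(5 + J) = (J - 3)*(5 + J) = (-3 + J)*(5 + J))
(G(6, 5)*4)*22 = ((-15 + 6**2 + 2*6)*4)*22 = ((-15 + 36 + 12)*4)*22 = (33*4)*22 = 132*22 = 2904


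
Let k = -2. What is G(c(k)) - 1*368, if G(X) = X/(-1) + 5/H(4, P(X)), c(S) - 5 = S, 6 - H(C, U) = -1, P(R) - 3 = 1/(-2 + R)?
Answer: -2592/7 ≈ -370.29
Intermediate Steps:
P(R) = 3 + 1/(-2 + R)
H(C, U) = 7 (H(C, U) = 6 - 1*(-1) = 6 + 1 = 7)
c(S) = 5 + S
G(X) = 5/7 - X (G(X) = X/(-1) + 5/7 = X*(-1) + 5*(1/7) = -X + 5/7 = 5/7 - X)
G(c(k)) - 1*368 = (5/7 - (5 - 2)) - 1*368 = (5/7 - 1*3) - 368 = (5/7 - 3) - 368 = -16/7 - 368 = -2592/7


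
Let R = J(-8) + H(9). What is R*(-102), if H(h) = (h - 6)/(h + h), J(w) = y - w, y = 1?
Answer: -935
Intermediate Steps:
J(w) = 1 - w
H(h) = (-6 + h)/(2*h) (H(h) = (-6 + h)/((2*h)) = (-6 + h)*(1/(2*h)) = (-6 + h)/(2*h))
R = 55/6 (R = (1 - 1*(-8)) + (½)*(-6 + 9)/9 = (1 + 8) + (½)*(⅑)*3 = 9 + ⅙ = 55/6 ≈ 9.1667)
R*(-102) = (55/6)*(-102) = -935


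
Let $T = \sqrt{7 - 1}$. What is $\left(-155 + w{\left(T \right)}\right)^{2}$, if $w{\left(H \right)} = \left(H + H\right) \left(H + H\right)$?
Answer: $17161$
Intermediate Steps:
$T = \sqrt{6} \approx 2.4495$
$w{\left(H \right)} = 4 H^{2}$ ($w{\left(H \right)} = 2 H 2 H = 4 H^{2}$)
$\left(-155 + w{\left(T \right)}\right)^{2} = \left(-155 + 4 \left(\sqrt{6}\right)^{2}\right)^{2} = \left(-155 + 4 \cdot 6\right)^{2} = \left(-155 + 24\right)^{2} = \left(-131\right)^{2} = 17161$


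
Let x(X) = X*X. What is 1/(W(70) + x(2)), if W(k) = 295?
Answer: 1/299 ≈ 0.0033445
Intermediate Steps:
x(X) = X²
1/(W(70) + x(2)) = 1/(295 + 2²) = 1/(295 + 4) = 1/299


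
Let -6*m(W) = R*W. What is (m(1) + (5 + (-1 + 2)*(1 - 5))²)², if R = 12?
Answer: 1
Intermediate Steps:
m(W) = -2*W
(m(1) + (5 + (-1 + 2)*(1 - 5))²)² = (-2*1 + (5 + (-1 + 2)*(1 - 5))²)² = (-2 + (5 + 1*(-4))²)² = (-2 + (5 - 4)²)² = (-2 + 1²)² = (-2 + 1)² = (-1)² = 1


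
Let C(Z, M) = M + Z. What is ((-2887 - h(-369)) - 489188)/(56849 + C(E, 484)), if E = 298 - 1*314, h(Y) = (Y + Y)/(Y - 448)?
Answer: -402026013/46827989 ≈ -8.5852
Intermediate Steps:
h(Y) = 2*Y/(-448 + Y) (h(Y) = (2*Y)/(-448 + Y) = 2*Y/(-448 + Y))
E = -16 (E = 298 - 314 = -16)
((-2887 - h(-369)) - 489188)/(56849 + C(E, 484)) = ((-2887 - 2*(-369)/(-448 - 369)) - 489188)/(56849 + (484 - 16)) = ((-2887 - 2*(-369)/(-817)) - 489188)/(56849 + 468) = ((-2887 - 2*(-369)*(-1)/817) - 489188)/57317 = ((-2887 - 1*738/817) - 489188)*(1/57317) = ((-2887 - 738/817) - 489188)*(1/57317) = (-2359417/817 - 489188)*(1/57317) = -402026013/817*1/57317 = -402026013/46827989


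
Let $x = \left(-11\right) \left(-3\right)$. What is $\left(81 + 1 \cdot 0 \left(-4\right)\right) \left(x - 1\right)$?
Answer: $2592$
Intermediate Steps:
$x = 33$
$\left(81 + 1 \cdot 0 \left(-4\right)\right) \left(x - 1\right) = \left(81 + 1 \cdot 0 \left(-4\right)\right) \left(33 - 1\right) = \left(81 + 1 \cdot 0\right) \left(33 - 1\right) = \left(81 + 0\right) 32 = 81 \cdot 32 = 2592$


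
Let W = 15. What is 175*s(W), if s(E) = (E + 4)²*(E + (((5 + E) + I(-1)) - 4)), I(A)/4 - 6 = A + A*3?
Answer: 2463825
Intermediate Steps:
I(A) = 24 + 16*A (I(A) = 24 + 4*(A + A*3) = 24 + 4*(A + 3*A) = 24 + 4*(4*A) = 24 + 16*A)
s(E) = (4 + E)²*(9 + 2*E) (s(E) = (E + 4)²*(E + (((5 + E) + (24 + 16*(-1))) - 4)) = (4 + E)²*(E + (((5 + E) + (24 - 16)) - 4)) = (4 + E)²*(E + (((5 + E) + 8) - 4)) = (4 + E)²*(E + ((13 + E) - 4)) = (4 + E)²*(E + (9 + E)) = (4 + E)²*(9 + 2*E))
175*s(W) = 175*((4 + 15)²*(9 + 2*15)) = 175*(19²*(9 + 30)) = 175*(361*39) = 175*14079 = 2463825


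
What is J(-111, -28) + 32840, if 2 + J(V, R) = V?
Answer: 32727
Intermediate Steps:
J(V, R) = -2 + V
J(-111, -28) + 32840 = (-2 - 111) + 32840 = -113 + 32840 = 32727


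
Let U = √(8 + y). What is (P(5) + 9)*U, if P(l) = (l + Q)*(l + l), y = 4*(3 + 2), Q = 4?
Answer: 198*√7 ≈ 523.86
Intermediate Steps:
y = 20 (y = 4*5 = 20)
P(l) = 2*l*(4 + l) (P(l) = (l + 4)*(l + l) = (4 + l)*(2*l) = 2*l*(4 + l))
U = 2*√7 (U = √(8 + 20) = √28 = 2*√7 ≈ 5.2915)
(P(5) + 9)*U = (2*5*(4 + 5) + 9)*(2*√7) = (2*5*9 + 9)*(2*√7) = (90 + 9)*(2*√7) = 99*(2*√7) = 198*√7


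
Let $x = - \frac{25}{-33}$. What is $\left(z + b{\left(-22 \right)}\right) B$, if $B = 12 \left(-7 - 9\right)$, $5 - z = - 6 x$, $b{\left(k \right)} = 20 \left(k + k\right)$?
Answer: $\frac{1838400}{11} \approx 1.6713 \cdot 10^{5}$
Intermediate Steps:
$x = \frac{25}{33}$ ($x = \left(-25\right) \left(- \frac{1}{33}\right) = \frac{25}{33} \approx 0.75758$)
$b{\left(k \right)} = 40 k$ ($b{\left(k \right)} = 20 \cdot 2 k = 40 k$)
$z = \frac{105}{11}$ ($z = 5 - \left(-6\right) \frac{25}{33} = 5 - - \frac{50}{11} = 5 + \frac{50}{11} = \frac{105}{11} \approx 9.5455$)
$B = -192$ ($B = 12 \left(-16\right) = -192$)
$\left(z + b{\left(-22 \right)}\right) B = \left(\frac{105}{11} + 40 \left(-22\right)\right) \left(-192\right) = \left(\frac{105}{11} - 880\right) \left(-192\right) = \left(- \frac{9575}{11}\right) \left(-192\right) = \frac{1838400}{11}$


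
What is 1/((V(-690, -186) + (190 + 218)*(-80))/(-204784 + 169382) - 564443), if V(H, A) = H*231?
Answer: -17701/9991109528 ≈ -1.7717e-6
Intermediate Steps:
V(H, A) = 231*H
1/((V(-690, -186) + (190 + 218)*(-80))/(-204784 + 169382) - 564443) = 1/((231*(-690) + (190 + 218)*(-80))/(-204784 + 169382) - 564443) = 1/((-159390 + 408*(-80))/(-35402) - 564443) = 1/((-159390 - 32640)*(-1/35402) - 564443) = 1/(-192030*(-1/35402) - 564443) = 1/(96015/17701 - 564443) = 1/(-9991109528/17701) = -17701/9991109528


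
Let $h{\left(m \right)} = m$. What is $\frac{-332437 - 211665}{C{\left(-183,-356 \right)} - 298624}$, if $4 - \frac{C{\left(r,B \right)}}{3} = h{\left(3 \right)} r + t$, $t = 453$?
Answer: $\frac{20927}{11474} \approx 1.8239$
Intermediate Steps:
$C{\left(r,B \right)} = -1347 - 9 r$ ($C{\left(r,B \right)} = 12 - 3 \left(3 r + 453\right) = 12 - 3 \left(453 + 3 r\right) = 12 - \left(1359 + 9 r\right) = -1347 - 9 r$)
$\frac{-332437 - 211665}{C{\left(-183,-356 \right)} - 298624} = \frac{-332437 - 211665}{\left(-1347 - -1647\right) - 298624} = - \frac{544102}{\left(-1347 + 1647\right) - 298624} = - \frac{544102}{300 - 298624} = - \frac{544102}{-298324} = \left(-544102\right) \left(- \frac{1}{298324}\right) = \frac{20927}{11474}$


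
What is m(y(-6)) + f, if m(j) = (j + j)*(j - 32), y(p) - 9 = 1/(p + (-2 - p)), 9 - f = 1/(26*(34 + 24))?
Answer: -588875/1508 ≈ -390.50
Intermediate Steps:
f = 13571/1508 (f = 9 - 1/(26*(34 + 24)) = 9 - 1/(26*58) = 9 - 1/1508 = 13571/1508 ≈ 8.9993)
y(p) = 17/2 (y(p) = 9 + 1/(p + (-2 - p)) = 9 + 1/(-2) = 9 - 1/2 = 17/2)
m(j) = 2*j*(-32 + j) (m(j) = (2*j)*(-32 + j) = 2*j*(-32 + j))
m(y(-6)) + f = 2*(17/2)*(-32 + 17/2) + 13571/1508 = 2*(17/2)*(-47/2) + 13571/1508 = -799/2 + 13571/1508 = -588875/1508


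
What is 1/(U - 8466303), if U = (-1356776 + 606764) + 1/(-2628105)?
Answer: -2628105/24221443533076 ≈ -1.0850e-7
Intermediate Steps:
U = -1971110287261/2628105 (U = -750012 - 1/2628105 = -1971110287261/2628105 ≈ -7.5001e+5)
1/(U - 8466303) = 1/(-1971110287261/2628105 - 8466303) = 1/(-24221443533076/2628105) = -2628105/24221443533076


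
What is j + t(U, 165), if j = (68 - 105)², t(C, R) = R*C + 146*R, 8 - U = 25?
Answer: 22654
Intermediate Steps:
U = -17 (U = 8 - 1*25 = 8 - 25 = -17)
t(C, R) = 146*R + C*R (t(C, R) = C*R + 146*R = 146*R + C*R)
j = 1369 (j = (-37)² = 1369)
j + t(U, 165) = 1369 + 165*(146 - 17) = 1369 + 165*129 = 1369 + 21285 = 22654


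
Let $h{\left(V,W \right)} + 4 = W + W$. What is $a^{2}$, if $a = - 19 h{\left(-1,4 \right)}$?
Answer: $5776$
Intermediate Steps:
$h{\left(V,W \right)} = -4 + 2 W$ ($h{\left(V,W \right)} = -4 + \left(W + W\right) = -4 + 2 W$)
$a = -76$ ($a = - 19 \left(-4 + 2 \cdot 4\right) = - 19 \left(-4 + 8\right) = \left(-19\right) 4 = -76$)
$a^{2} = \left(-76\right)^{2} = 5776$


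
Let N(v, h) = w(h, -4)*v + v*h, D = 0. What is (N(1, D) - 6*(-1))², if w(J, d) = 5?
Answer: 121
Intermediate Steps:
N(v, h) = 5*v + h*v (N(v, h) = 5*v + v*h = 5*v + h*v)
(N(1, D) - 6*(-1))² = (1*(5 + 0) - 6*(-1))² = (1*5 + 6)² = (5 + 6)² = 11² = 121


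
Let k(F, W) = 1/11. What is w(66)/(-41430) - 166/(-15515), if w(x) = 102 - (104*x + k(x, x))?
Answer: 49188137/282826038 ≈ 0.17392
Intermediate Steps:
k(F, W) = 1/11
w(x) = 1121/11 - 104*x (w(x) = 102 - (104*x + 1/11) = 102 - (1/11 + 104*x) = 102 + (-1/11 - 104*x) = 1121/11 - 104*x)
w(66)/(-41430) - 166/(-15515) = (1121/11 - 104*66)/(-41430) - 166/(-15515) = (1121/11 - 6864)*(-1/41430) - 166*(-1/15515) = -74383/11*(-1/41430) + 166/15515 = 74383/455730 + 166/15515 = 49188137/282826038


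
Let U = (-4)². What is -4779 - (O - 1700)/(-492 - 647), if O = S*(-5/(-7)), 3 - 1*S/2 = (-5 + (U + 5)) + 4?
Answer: -2242061/469 ≈ -4780.5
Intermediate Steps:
U = 16
S = -34 (S = 6 - 2*((-5 + (16 + 5)) + 4) = 6 - 2*((-5 + 21) + 4) = 6 - 2*(16 + 4) = 6 - 2*20 = 6 - 40 = -34)
O = -170/7 (O = -(-170)/(-7) = -(-170)*(-1)/7 = -34*5/7 = -170/7 ≈ -24.286)
-4779 - (O - 1700)/(-492 - 647) = -4779 - (-170/7 - 1700)/(-492 - 647) = -4779 - (-12070)/(7*(-1139)) = -4779 - (-12070)*(-1)/(7*1139) = -4779 - 1*710/469 = -4779 - 710/469 = -2242061/469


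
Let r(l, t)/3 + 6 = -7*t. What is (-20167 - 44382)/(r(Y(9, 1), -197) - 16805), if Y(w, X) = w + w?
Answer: 64549/12686 ≈ 5.0882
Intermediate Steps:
Y(w, X) = 2*w
r(l, t) = -18 - 21*t (r(l, t) = -18 + 3*(-7*t) = -18 - 21*t)
(-20167 - 44382)/(r(Y(9, 1), -197) - 16805) = (-20167 - 44382)/((-18 - 21*(-197)) - 16805) = -64549/((-18 + 4137) - 16805) = -64549/(4119 - 16805) = -64549/(-12686) = -64549*(-1/12686) = 64549/12686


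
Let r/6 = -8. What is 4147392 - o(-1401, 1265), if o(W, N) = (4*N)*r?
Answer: 4390272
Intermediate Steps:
r = -48 (r = 6*(-8) = -48)
o(W, N) = -192*N (o(W, N) = (4*N)*(-48) = -192*N)
4147392 - o(-1401, 1265) = 4147392 - (-192)*1265 = 4147392 - 1*(-242880) = 4147392 + 242880 = 4390272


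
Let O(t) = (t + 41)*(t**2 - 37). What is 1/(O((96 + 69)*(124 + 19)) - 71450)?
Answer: 1/13158728108918 ≈ 7.5995e-14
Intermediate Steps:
O(t) = (-37 + t**2)*(41 + t) (O(t) = (41 + t)*(-37 + t**2) = (-37 + t**2)*(41 + t))
1/(O((96 + 69)*(124 + 19)) - 71450) = 1/((-1517 + ((96 + 69)*(124 + 19))**3 - 37*(96 + 69)*(124 + 19) + 41*((96 + 69)*(124 + 19))**2) - 71450) = 1/((-1517 + (165*143)**3 - 6105*143 + 41*(165*143)**2) - 71450) = 1/((-1517 + 23595**3 - 37*23595 + 41*23595**2) - 71450) = 1/((-1517 + 13135903369875 - 873015 + 41*556724025) - 71450) = 1/((-1517 + 13135903369875 - 873015 + 22825685025) - 71450) = 1/(13158728180368 - 71450) = 1/13158728108918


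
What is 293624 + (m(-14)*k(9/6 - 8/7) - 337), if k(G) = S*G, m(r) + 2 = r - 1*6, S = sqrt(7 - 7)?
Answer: 293287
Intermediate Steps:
S = 0 (S = sqrt(0) = 0)
m(r) = -8 + r (m(r) = -2 + (r - 1*6) = -2 + (r - 6) = -2 + (-6 + r) = -8 + r)
k(G) = 0 (k(G) = 0*G = 0)
293624 + (m(-14)*k(9/6 - 8/7) - 337) = 293624 + ((-8 - 14)*0 - 337) = 293624 + (-22*0 - 337) = 293624 + (0 - 337) = 293624 - 337 = 293287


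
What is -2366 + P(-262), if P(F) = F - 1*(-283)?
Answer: -2345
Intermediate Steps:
P(F) = 283 + F (P(F) = F + 283 = 283 + F)
-2366 + P(-262) = -2366 + (283 - 262) = -2366 + 21 = -2345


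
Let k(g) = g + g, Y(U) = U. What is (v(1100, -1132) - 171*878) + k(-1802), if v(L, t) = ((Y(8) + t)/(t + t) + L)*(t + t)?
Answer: -2645266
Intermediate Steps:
v(L, t) = 2*t*(L + (8 + t)/(2*t)) (v(L, t) = ((8 + t)/(t + t) + L)*(t + t) = ((8 + t)/((2*t)) + L)*(2*t) = ((8 + t)*(1/(2*t)) + L)*(2*t) = ((8 + t)/(2*t) + L)*(2*t) = (L + (8 + t)/(2*t))*(2*t) = 2*t*(L + (8 + t)/(2*t)))
k(g) = 2*g
(v(1100, -1132) - 171*878) + k(-1802) = ((8 - 1132 + 2*1100*(-1132)) - 171*878) + 2*(-1802) = ((8 - 1132 - 2490400) - 150138) - 3604 = (-2491524 - 150138) - 3604 = -2641662 - 3604 = -2645266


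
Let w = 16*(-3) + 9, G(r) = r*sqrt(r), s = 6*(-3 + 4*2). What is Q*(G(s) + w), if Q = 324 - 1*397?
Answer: 2847 - 2190*sqrt(30) ≈ -9148.1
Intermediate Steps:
Q = -73 (Q = 324 - 397 = -73)
s = 30 (s = 6*(-3 + 8) = 6*5 = 30)
G(r) = r**(3/2)
w = -39 (w = -48 + 9 = -39)
Q*(G(s) + w) = -73*(30**(3/2) - 39) = -73*(30*sqrt(30) - 39) = -73*(-39 + 30*sqrt(30)) = 2847 - 2190*sqrt(30)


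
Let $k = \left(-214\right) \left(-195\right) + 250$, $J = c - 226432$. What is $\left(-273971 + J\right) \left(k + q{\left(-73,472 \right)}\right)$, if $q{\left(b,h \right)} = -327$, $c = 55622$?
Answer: $-18526462993$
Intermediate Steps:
$J = -170810$ ($J = 55622 - 226432 = -170810$)
$k = 41980$ ($k = 41730 + 250 = 41980$)
$\left(-273971 + J\right) \left(k + q{\left(-73,472 \right)}\right) = \left(-273971 - 170810\right) \left(41980 - 327\right) = \left(-444781\right) 41653 = -18526462993$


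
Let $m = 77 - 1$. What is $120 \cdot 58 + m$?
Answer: $7036$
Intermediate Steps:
$m = 76$
$120 \cdot 58 + m = 120 \cdot 58 + 76 = 6960 + 76 = 7036$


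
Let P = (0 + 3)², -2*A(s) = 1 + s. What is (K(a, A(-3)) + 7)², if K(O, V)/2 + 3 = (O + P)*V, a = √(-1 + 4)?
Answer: 373 + 76*√3 ≈ 504.64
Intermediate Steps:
A(s) = -½ - s/2 (A(s) = -(1 + s)/2 = -½ - s/2)
P = 9 (P = 3² = 9)
a = √3 ≈ 1.7320
K(O, V) = -6 + 2*V*(9 + O) (K(O, V) = -6 + 2*((O + 9)*V) = -6 + 2*((9 + O)*V) = -6 + 2*(V*(9 + O)) = -6 + 2*V*(9 + O))
(K(a, A(-3)) + 7)² = ((-6 + 18*(-½ - ½*(-3)) + 2*√3*(-½ - ½*(-3))) + 7)² = ((-6 + 18*(-½ + 3/2) + 2*√3*(-½ + 3/2)) + 7)² = ((-6 + 18*1 + 2*√3*1) + 7)² = ((-6 + 18 + 2*√3) + 7)² = ((12 + 2*√3) + 7)² = (19 + 2*√3)²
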